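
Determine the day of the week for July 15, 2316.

Saturday

Doomsday rule: the anchor day for the 2300s is Wednesday. For year 16: 16÷12 = 1 r 4, and 4÷4 = 1, so 1+4+1 = 6.
Wednesday + 6 ≡ Tuesday — that's 2316's doomsday.
In July the doomsday date is Jul 11.
Jul 15 is 4 days after Jul 11; 4 mod 7 = 4, so Tuesday + 4 = Saturday.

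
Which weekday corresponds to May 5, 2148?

Sunday

January 1, 2148 is a Monday.
Jan 1, 2148 → Feb 1, 2148: 31 days (January has 31).
Feb 1, 2148 → Mar 1, 2148: 29 days (February has 29).
Mar 1, 2148 → Apr 1, 2148: 31 days (March has 31).
Apr 1, 2148 → May 1, 2148: 30 days (April has 30).
May 1, 2148 → May 5, 2148: 4 days.
Total: 125 days.
125 mod 7 = 6, so Monday + 6 = Sunday.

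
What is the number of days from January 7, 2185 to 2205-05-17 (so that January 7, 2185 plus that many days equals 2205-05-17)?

7434

Jan 7, 2185 → Jan 7, 2186: 365 days.
Jan 7, 2186 → Jan 7, 2187: 365 days.
Jan 7, 2187 → Jan 7, 2188: 365 days.
Jan 7, 2188 → Jan 7, 2189: 366 days (Feb 29, 2188 is in that span).
Jan 7, 2189 → Jan 7, 2190: 365 days.
Jan 7, 2190 → Jan 7, 2191: 365 days.
Jan 7, 2191 → Jan 7, 2192: 365 days.
Jan 7, 2192 → Jan 7, 2193: 366 days (Feb 29, 2192 is in that span).
Jan 7, 2193 → Jan 7, 2194: 365 days.
Jan 7, 2194 → Jan 7, 2195: 365 days.
Jan 7, 2195 → Jan 7, 2196: 365 days.
Jan 7, 2196 → Jan 7, 2197: 366 days (Feb 29, 2196 is in that span).
Jan 7, 2197 → Jan 7, 2198: 365 days.
Jan 7, 2198 → Jan 7, 2199: 365 days.
Jan 7, 2199 → Jan 7, 2200: 365 days.
Jan 7, 2200 → Jan 7, 2201: 365 days.
Jan 7, 2201 → Jan 7, 2202: 365 days.
Jan 7, 2202 → Jan 7, 2203: 365 days.
Jan 7, 2203 → Jan 7, 2204: 365 days.
Jan 7, 2204 → Jan 7, 2205: 366 days (Feb 29, 2204 is in that span).
Jan 7, 2205 → Feb 7, 2205: 31 days (January has 31).
Feb 7, 2205 → Mar 7, 2205: 28 days (February has 28).
Mar 7, 2205 → Apr 7, 2205: 31 days (March has 31).
Apr 7, 2205 → May 7, 2205: 30 days (April has 30).
May 7, 2205 → May 17, 2205: 10 days.
Total: 7434 days.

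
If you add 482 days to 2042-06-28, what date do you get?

October 23, 2043

+365 (one year) → Jun 28, 2043 (117 left).
Jun has 30 days: +3 → Jul 1, 2043 (114 left).
Jul has 31 days: +31 → Aug 1, 2043 (83 left).
Aug has 31 days: +31 → Sep 1, 2043 (52 left).
Sep has 30 days: +30 → Oct 1, 2043 (22 left).
+22 → Oct 23, 2043.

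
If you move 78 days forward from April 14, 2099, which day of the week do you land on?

Wednesday

Apr 14, 2099 is a Tuesday.
78 mod 7 = 1, so 78 days after a Tuesday is Tuesday + 1 = Wednesday.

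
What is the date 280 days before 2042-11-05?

January 29, 2042

−5 → Oct 31, 2042 (end of Oct, 31 days; 275 left).
−31 → Sep 30, 2042 (end of Sep, 30 days; 244 left).
−30 → Aug 31, 2042 (end of Aug, 31 days; 214 left).
−31 → Jul 31, 2042 (end of Jul, 31 days; 183 left).
−31 → Jun 30, 2042 (end of Jun, 30 days; 152 left).
−30 → May 31, 2042 (end of May, 31 days; 122 left).
−31 → Apr 30, 2042 (end of Apr, 30 days; 91 left).
−30 → Mar 31, 2042 (end of Mar, 31 days; 61 left).
−31 → Feb 28, 2042 (end of Feb, 28 days; 30 left).
−28 → Jan 31, 2042 (end of Jan, 31 days; 2 left).
−2 → Jan 29, 2042.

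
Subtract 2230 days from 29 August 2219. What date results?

−365 (one year) → Aug 29, 2218 (1865 left).
−365 (one year) → Aug 29, 2217 (1500 left).
−365 (one year) → Aug 29, 2216 (1135 left).
−366 (one year; includes Feb 29, 2216) → Aug 29, 2215 (769 left).
−365 (one year) → Aug 29, 2214 (404 left).
−365 (one year) → Aug 29, 2213 (39 left).
−29 → Jul 31, 2213 (end of Jul, 31 days; 10 left).
−10 → Jul 21, 2213.

July 21, 2213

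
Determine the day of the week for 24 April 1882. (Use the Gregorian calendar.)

Monday

Doomsday rule: the anchor day for the 1800s is Friday. For year 82: 82÷12 = 6 r 10, and 10÷4 = 2, so 6+10+2 = 18.
Friday + 18 ≡ Tuesday — that's 1882's doomsday.
In April the doomsday date is Apr 4.
Apr 24 is 20 days after Apr 4; 20 mod 7 = 6, so Tuesday + 6 = Monday.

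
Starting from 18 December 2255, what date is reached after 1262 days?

June 2, 2259

+366 (one year; includes Feb 29, 2256) → Dec 18, 2256 (896 left).
+365 (one year) → Dec 18, 2257 (531 left).
+365 (one year) → Dec 18, 2258 (166 left).
Dec has 31 days: +14 → Jan 1, 2259 (152 left).
Jan has 31 days: +31 → Feb 1, 2259 (121 left).
Feb has 28 days: +28 → Mar 1, 2259 (93 left).
Mar has 31 days: +31 → Apr 1, 2259 (62 left).
Apr has 30 days: +30 → May 1, 2259 (32 left).
May has 31 days: +31 → Jun 1, 2259 (1 left).
+1 → Jun 2, 2259.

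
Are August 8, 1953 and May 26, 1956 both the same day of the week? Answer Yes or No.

From Aug 8, 1953 to May 26, 1956 is 1022 days.
1022 mod 7 = 0, so they are the same weekday.
(Aug 8, 1953 is a Saturday; May 26, 1956 is a Saturday.)

Yes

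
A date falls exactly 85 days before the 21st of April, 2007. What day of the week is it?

Apr 21, 2007 is a Saturday.
85 mod 7 = 1, so 85 days before a Saturday is Saturday − 1 = Friday.

Friday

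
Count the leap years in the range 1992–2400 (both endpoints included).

100

Multiples of 4 in [1992,2400]: 103.
Of those, multiples of 100: 5 (not leap unless ÷400).
Multiples of 400: 2.
Leap years = 103 − 5 + 2 = 100.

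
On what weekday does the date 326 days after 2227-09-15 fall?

Sep 15, 2227 is a Saturday.
326 mod 7 = 4, so 326 days after a Saturday is Saturday + 4 = Wednesday.

Wednesday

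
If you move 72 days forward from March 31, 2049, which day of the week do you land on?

First find the weekday of Mar 31, 2049. Doomsday rule: the anchor day for the 2000s is Tuesday. For year 49: 49÷12 = 4 r 1, and 1÷4 = 0, so 4+1+0 = 5.
Tuesday + 5 ≡ Sunday — that's 2049's doomsday.
In March the doomsday date is Mar 14.
Mar 31 is 17 days after Mar 14; 17 mod 7 = 3, so Sunday + 3 = Wednesday.
72 mod 7 = 2, so 72 days after a Wednesday is Wednesday + 2 = Friday.

Friday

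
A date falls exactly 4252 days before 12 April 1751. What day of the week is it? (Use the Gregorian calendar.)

Apr 12, 1751 is a Monday.
4252 mod 7 = 3, so 4252 days before a Monday is Monday − 3 = Friday.

Friday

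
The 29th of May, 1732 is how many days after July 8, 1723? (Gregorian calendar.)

3248

Jul 8, 1723 → Jul 8, 1724: 366 days (Feb 29, 1724 is in that span).
Jul 8, 1724 → Jul 8, 1725: 365 days.
Jul 8, 1725 → Jul 8, 1726: 365 days.
Jul 8, 1726 → Jul 8, 1727: 365 days.
Jul 8, 1727 → Jul 8, 1728: 366 days (Feb 29, 1728 is in that span).
Jul 8, 1728 → Jul 8, 1729: 365 days.
Jul 8, 1729 → Jul 8, 1730: 365 days.
Jul 8, 1730 → Jul 8, 1731: 365 days.
Jul 8, 1731 → Aug 8, 1731: 31 days (July has 31).
Aug 8, 1731 → Sep 8, 1731: 31 days (August has 31).
Sep 8, 1731 → Oct 8, 1731: 30 days (September has 30).
Oct 8, 1731 → Nov 8, 1731: 31 days (October has 31).
Nov 8, 1731 → Dec 8, 1731: 30 days (November has 30).
Dec 8, 1731 → Jan 8, 1732: 31 days (December has 31).
Jan 8, 1732 → Feb 8, 1732: 31 days (January has 31).
Feb 8, 1732 → Mar 8, 1732: 29 days (February has 29).
Mar 8, 1732 → Apr 8, 1732: 31 days (March has 31).
Apr 8, 1732 → May 8, 1732: 30 days (April has 30).
May 8, 1732 → May 29, 1732: 21 days.
Total: 3248 days.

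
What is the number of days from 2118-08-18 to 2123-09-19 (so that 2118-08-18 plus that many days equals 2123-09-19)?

Aug 18, 2118 → Aug 18, 2119: 365 days.
Aug 18, 2119 → Aug 18, 2120: 366 days (Feb 29, 2120 is in that span).
Aug 18, 2120 → Aug 18, 2121: 365 days.
Aug 18, 2121 → Aug 18, 2122: 365 days.
Aug 18, 2122 → Sep 18, 2122: 31 days (August has 31).
Sep 18, 2122 → Oct 18, 2122: 30 days (September has 30).
Oct 18, 2122 → Nov 18, 2122: 31 days (October has 31).
Nov 18, 2122 → Dec 18, 2122: 30 days (November has 30).
Dec 18, 2122 → Jan 18, 2123: 31 days (December has 31).
Jan 18, 2123 → Feb 18, 2123: 31 days (January has 31).
Feb 18, 2123 → Mar 18, 2123: 28 days (February has 28).
Mar 18, 2123 → Apr 18, 2123: 31 days (March has 31).
Apr 18, 2123 → May 18, 2123: 30 days (April has 30).
May 18, 2123 → Jun 18, 2123: 31 days (May has 31).
Jun 18, 2123 → Jul 18, 2123: 30 days (June has 30).
Jul 18, 2123 → Aug 18, 2123: 31 days (July has 31).
Aug 18, 2123 → Sep 18, 2123: 31 days (August has 31).
Sep 18, 2123 → Sep 19, 2123: 1 days.
Total: 1858 days.

1858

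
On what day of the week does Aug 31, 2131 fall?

Doomsday rule: the anchor day for the 2100s is Sunday. For year 31: 31÷12 = 2 r 7, and 7÷4 = 1, so 2+7+1 = 10.
Sunday + 10 ≡ Wednesday — that's 2131's doomsday.
In August the doomsday date is Aug 8.
Aug 31 is 23 days after Aug 8; 23 mod 7 = 2, so Wednesday + 2 = Friday.

Friday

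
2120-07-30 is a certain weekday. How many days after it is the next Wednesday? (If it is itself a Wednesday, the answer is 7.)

Jul 30, 2120 is a Tuesday.
From Tuesday to the next Wednesday is 1 day.

1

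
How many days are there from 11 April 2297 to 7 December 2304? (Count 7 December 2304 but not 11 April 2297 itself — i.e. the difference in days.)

Apr 11, 2297 → Apr 11, 2298: 365 days.
Apr 11, 2298 → Apr 11, 2299: 365 days.
Apr 11, 2299 → Apr 11, 2300: 365 days.
Apr 11, 2300 → Apr 11, 2301: 365 days.
Apr 11, 2301 → Apr 11, 2302: 365 days.
Apr 11, 2302 → Apr 11, 2303: 365 days.
Apr 11, 2303 → Apr 11, 2304: 366 days (Feb 29, 2304 is in that span).
Apr 11, 2304 → May 11, 2304: 30 days (April has 30).
May 11, 2304 → Jun 11, 2304: 31 days (May has 31).
Jun 11, 2304 → Jul 11, 2304: 30 days (June has 30).
Jul 11, 2304 → Aug 11, 2304: 31 days (July has 31).
Aug 11, 2304 → Sep 11, 2304: 31 days (August has 31).
Sep 11, 2304 → Oct 11, 2304: 30 days (September has 30).
Oct 11, 2304 → Nov 11, 2304: 31 days (October has 31).
Nov 11, 2304 → Dec 7, 2304: 26 days.
Total: 2796 days.

2796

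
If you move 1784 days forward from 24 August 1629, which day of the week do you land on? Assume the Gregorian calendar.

Thursday

First find the weekday of Aug 24, 1629. Doomsday rule: the anchor day for the 1600s is Tuesday. For year 29: 29÷12 = 2 r 5, and 5÷4 = 1, so 2+5+1 = 8.
Tuesday + 8 ≡ Wednesday — that's 1629's doomsday.
In August the doomsday date is Aug 8.
Aug 24 is 16 days after Aug 8; 16 mod 7 = 2, so Wednesday + 2 = Friday.
1784 mod 7 = 6, so 1784 days after a Friday is Friday + 6 = Thursday.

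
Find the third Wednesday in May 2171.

May 1, 2171 is a Wednesday.
The first Wednesday is therefore May 1 (same day).
The third Wednesday is 1 + 2×7 = May 15.

May 15, 2171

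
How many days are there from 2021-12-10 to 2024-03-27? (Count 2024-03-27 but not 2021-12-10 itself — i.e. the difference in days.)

Dec 10, 2021 → Dec 10, 2022: 365 days.
Dec 10, 2022 → Dec 10, 2023: 365 days.
Dec 10, 2023 → Jan 10, 2024: 31 days (December has 31).
Jan 10, 2024 → Feb 10, 2024: 31 days (January has 31).
Feb 10, 2024 → Mar 10, 2024: 29 days (February has 29).
Mar 10, 2024 → Mar 27, 2024: 17 days.
Total: 838 days.

838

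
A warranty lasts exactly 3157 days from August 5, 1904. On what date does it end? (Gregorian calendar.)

March 28, 1913

+365 (one year) → Aug 5, 1905 (2792 left).
+365 (one year) → Aug 5, 1906 (2427 left).
+365 (one year) → Aug 5, 1907 (2062 left).
+366 (one year; includes Feb 29, 1908) → Aug 5, 1908 (1696 left).
+365 (one year) → Aug 5, 1909 (1331 left).
+365 (one year) → Aug 5, 1910 (966 left).
+365 (one year) → Aug 5, 1911 (601 left).
+366 (one year; includes Feb 29, 1912) → Aug 5, 1912 (235 left).
Aug has 31 days: +27 → Sep 1, 1912 (208 left).
Sep has 30 days: +30 → Oct 1, 1912 (178 left).
Oct has 31 days: +31 → Nov 1, 1912 (147 left).
Nov has 30 days: +30 → Dec 1, 1912 (117 left).
Dec has 31 days: +31 → Jan 1, 1913 (86 left).
Jan has 31 days: +31 → Feb 1, 1913 (55 left).
Feb has 28 days: +28 → Mar 1, 1913 (27 left).
+27 → Mar 28, 1913.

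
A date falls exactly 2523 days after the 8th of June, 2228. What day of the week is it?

Wednesday

Jun 8, 2228 is a Sunday.
2523 mod 7 = 3, so 2523 days after a Sunday is Sunday + 3 = Wednesday.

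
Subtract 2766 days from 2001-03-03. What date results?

−365 (one year) → Mar 3, 2000 (2401 left).
−366 (one year; includes Feb 29, 2000) → Mar 3, 1999 (2035 left).
−365 (one year) → Mar 3, 1998 (1670 left).
−365 (one year) → Mar 3, 1997 (1305 left).
−365 (one year) → Mar 3, 1996 (940 left).
−366 (one year; includes Feb 29, 1996) → Mar 3, 1995 (574 left).
−365 (one year) → Mar 3, 1994 (209 left).
−3 → Feb 28, 1994 (end of Feb, 28 days; 206 left).
−28 → Jan 31, 1994 (end of Jan, 31 days; 178 left).
−31 → Dec 31, 1993 (end of Dec, 31 days; 147 left).
−31 → Nov 30, 1993 (end of Nov, 30 days; 116 left).
−30 → Oct 31, 1993 (end of Oct, 31 days; 86 left).
−31 → Sep 30, 1993 (end of Sep, 30 days; 55 left).
−30 → Aug 31, 1993 (end of Aug, 31 days; 25 left).
−25 → Aug 6, 1993.

August 6, 1993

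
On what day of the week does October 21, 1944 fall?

Saturday

January 1, 1944 is a Saturday.
Jan 1, 1944 → Feb 1, 1944: 31 days (January has 31).
Feb 1, 1944 → Mar 1, 1944: 29 days (February has 29).
Mar 1, 1944 → Apr 1, 1944: 31 days (March has 31).
Apr 1, 1944 → May 1, 1944: 30 days (April has 30).
May 1, 1944 → Jun 1, 1944: 31 days (May has 31).
Jun 1, 1944 → Jul 1, 1944: 30 days (June has 30).
Jul 1, 1944 → Aug 1, 1944: 31 days (July has 31).
Aug 1, 1944 → Sep 1, 1944: 31 days (August has 31).
Sep 1, 1944 → Oct 1, 1944: 30 days (September has 30).
Oct 1, 1944 → Oct 21, 1944: 20 days.
Total: 294 days.
294 mod 7 = 0, so Saturday + 0 = Saturday.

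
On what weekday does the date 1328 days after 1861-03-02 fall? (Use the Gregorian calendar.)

Thursday

Mar 2, 1861 is a Saturday.
1328 mod 7 = 5, so 1328 days after a Saturday is Saturday + 5 = Thursday.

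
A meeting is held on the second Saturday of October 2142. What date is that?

October 13, 2142

October 1, 2142 is a Monday.
The first Saturday is therefore October 6 (5 days later).
The second Saturday is 6 + 1×7 = October 13.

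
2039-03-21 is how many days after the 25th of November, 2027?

4134

Nov 25, 2027 → Nov 25, 2028: 366 days (Feb 29, 2028 is in that span).
Nov 25, 2028 → Nov 25, 2029: 365 days.
Nov 25, 2029 → Nov 25, 2030: 365 days.
Nov 25, 2030 → Nov 25, 2031: 365 days.
Nov 25, 2031 → Nov 25, 2032: 366 days (Feb 29, 2032 is in that span).
Nov 25, 2032 → Nov 25, 2033: 365 days.
Nov 25, 2033 → Nov 25, 2034: 365 days.
Nov 25, 2034 → Nov 25, 2035: 365 days.
Nov 25, 2035 → Nov 25, 2036: 366 days (Feb 29, 2036 is in that span).
Nov 25, 2036 → Nov 25, 2037: 365 days.
Nov 25, 2037 → Nov 25, 2038: 365 days.
Nov 25, 2038 → Dec 25, 2038: 30 days (November has 30).
Dec 25, 2038 → Jan 25, 2039: 31 days (December has 31).
Jan 25, 2039 → Feb 25, 2039: 31 days (January has 31).
Feb 25, 2039 → Mar 21, 2039: 24 days.
Total: 4134 days.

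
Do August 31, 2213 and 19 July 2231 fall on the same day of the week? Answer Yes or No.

Yes

From Aug 31, 2213 to Jul 19, 2231 is 6531 days.
6531 mod 7 = 0, so they are the same weekday.
(Aug 31, 2213 is a Tuesday; Jul 19, 2231 is a Tuesday.)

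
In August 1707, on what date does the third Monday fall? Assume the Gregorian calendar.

August 1, 1707 is a Monday.
The first Monday is therefore August 1 (same day).
The third Monday is 1 + 2×7 = August 15.

August 15, 1707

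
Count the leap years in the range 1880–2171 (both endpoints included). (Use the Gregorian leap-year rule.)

Multiples of 4 in [1880,2171]: 73.
Of those, multiples of 100: 3 (not leap unless ÷400).
Multiples of 400: 1.
Leap years = 73 − 3 + 1 = 71.

71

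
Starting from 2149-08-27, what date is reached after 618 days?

May 7, 2151

+365 (one year) → Aug 27, 2150 (253 left).
Aug has 31 days: +5 → Sep 1, 2150 (248 left).
Sep has 30 days: +30 → Oct 1, 2150 (218 left).
Oct has 31 days: +31 → Nov 1, 2150 (187 left).
Nov has 30 days: +30 → Dec 1, 2150 (157 left).
Dec has 31 days: +31 → Jan 1, 2151 (126 left).
Jan has 31 days: +31 → Feb 1, 2151 (95 left).
Feb has 28 days: +28 → Mar 1, 2151 (67 left).
Mar has 31 days: +31 → Apr 1, 2151 (36 left).
Apr has 30 days: +30 → May 1, 2151 (6 left).
+6 → May 7, 2151.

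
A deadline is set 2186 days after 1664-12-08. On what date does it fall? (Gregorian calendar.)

+365 (one year) → Dec 8, 1665 (1821 left).
+365 (one year) → Dec 8, 1666 (1456 left).
+365 (one year) → Dec 8, 1667 (1091 left).
+366 (one year; includes Feb 29, 1668) → Dec 8, 1668 (725 left).
+365 (one year) → Dec 8, 1669 (360 left).
Dec has 31 days: +24 → Jan 1, 1670 (336 left).
Jan has 31 days: +31 → Feb 1, 1670 (305 left).
Feb has 28 days: +28 → Mar 1, 1670 (277 left).
Mar has 31 days: +31 → Apr 1, 1670 (246 left).
Apr has 30 days: +30 → May 1, 1670 (216 left).
May has 31 days: +31 → Jun 1, 1670 (185 left).
Jun has 30 days: +30 → Jul 1, 1670 (155 left).
Jul has 31 days: +31 → Aug 1, 1670 (124 left).
Aug has 31 days: +31 → Sep 1, 1670 (93 left).
Sep has 30 days: +30 → Oct 1, 1670 (63 left).
Oct has 31 days: +31 → Nov 1, 1670 (32 left).
Nov has 30 days: +30 → Dec 1, 1670 (2 left).
+2 → Dec 3, 1670.

December 3, 1670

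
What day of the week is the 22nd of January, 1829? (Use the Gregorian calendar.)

Doomsday rule: the anchor day for the 1800s is Friday. For year 29: 29÷12 = 2 r 5, and 5÷4 = 1, so 2+5+1 = 8.
Friday + 8 ≡ Saturday — that's 1829's doomsday.
In January the doomsday date is Jan 3 (1829 is not a leap year).
Jan 22 is 19 days after Jan 3; 19 mod 7 = 5, so Saturday + 5 = Thursday.

Thursday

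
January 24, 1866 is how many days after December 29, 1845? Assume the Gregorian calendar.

Dec 29, 1845 → Dec 29, 1846: 365 days.
Dec 29, 1846 → Dec 29, 1847: 365 days.
Dec 29, 1847 → Dec 29, 1848: 366 days (Feb 29, 1848 is in that span).
Dec 29, 1848 → Dec 29, 1849: 365 days.
Dec 29, 1849 → Dec 29, 1850: 365 days.
Dec 29, 1850 → Dec 29, 1851: 365 days.
Dec 29, 1851 → Dec 29, 1852: 366 days (Feb 29, 1852 is in that span).
Dec 29, 1852 → Dec 29, 1853: 365 days.
Dec 29, 1853 → Dec 29, 1854: 365 days.
Dec 29, 1854 → Dec 29, 1855: 365 days.
Dec 29, 1855 → Dec 29, 1856: 366 days (Feb 29, 1856 is in that span).
Dec 29, 1856 → Dec 29, 1857: 365 days.
Dec 29, 1857 → Dec 29, 1858: 365 days.
Dec 29, 1858 → Dec 29, 1859: 365 days.
Dec 29, 1859 → Dec 29, 1860: 366 days (Feb 29, 1860 is in that span).
Dec 29, 1860 → Dec 29, 1861: 365 days.
Dec 29, 1861 → Dec 29, 1862: 365 days.
Dec 29, 1862 → Dec 29, 1863: 365 days.
Dec 29, 1863 → Dec 29, 1864: 366 days (Feb 29, 1864 is in that span).
Dec 29, 1864 → Jan 29, 1865: 31 days (December has 31).
Jan 29, 1865 → Feb 28, 1865: 30 days (January has 31).
Feb 28, 1865 → Mar 28, 1865: 28 days (February has 28).
Mar 28, 1865 → Apr 28, 1865: 31 days (March has 31).
Apr 28, 1865 → May 28, 1865: 30 days (April has 30).
May 28, 1865 → Jun 28, 1865: 31 days (May has 31).
Jun 28, 1865 → Jul 28, 1865: 30 days (June has 30).
Jul 28, 1865 → Aug 28, 1865: 31 days (July has 31).
Aug 28, 1865 → Sep 28, 1865: 31 days (August has 31).
Sep 28, 1865 → Oct 28, 1865: 30 days (September has 30).
Oct 28, 1865 → Nov 28, 1865: 31 days (October has 31).
Nov 28, 1865 → Dec 28, 1865: 30 days (November has 30).
Dec 28, 1865 → Jan 24, 1866: 27 days.
Total: 7331 days.

7331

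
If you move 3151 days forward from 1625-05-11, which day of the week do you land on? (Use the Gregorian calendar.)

May 11, 1625 is a Sunday.
3151 mod 7 = 1, so 3151 days after a Sunday is Sunday + 1 = Monday.

Monday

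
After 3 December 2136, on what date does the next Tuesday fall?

Dec 3, 2136 is a Monday.
From Monday to the next Tuesday is 1 day.
Dec 3, 2136 + 1 = Dec 4, 2136.

December 4, 2136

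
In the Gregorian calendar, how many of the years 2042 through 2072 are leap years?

8

Multiples of 4 in [2042,2072]: 8.
Of those, multiples of 100: 0 (not leap unless ÷400).
Multiples of 400: 0.
Leap years = 8 − 0 + 0 = 8.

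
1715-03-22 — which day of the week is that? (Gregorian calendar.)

Doomsday rule: the anchor day for the 1700s is Sunday. For year 15: 15÷12 = 1 r 3, and 3÷4 = 0, so 1+3+0 = 4.
Sunday + 4 ≡ Thursday — that's 1715's doomsday.
In March the doomsday date is Mar 14.
Mar 22 is 8 days after Mar 14; 8 mod 7 = 1, so Thursday + 1 = Friday.

Friday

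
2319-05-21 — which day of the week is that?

Doomsday rule: the anchor day for the 2300s is Wednesday. For year 19: 19÷12 = 1 r 7, and 7÷4 = 1, so 1+7+1 = 9.
Wednesday + 9 ≡ Friday — that's 2319's doomsday.
In May the doomsday date is May 9.
May 21 is 12 days after May 9; 12 mod 7 = 5, so Friday + 5 = Wednesday.

Wednesday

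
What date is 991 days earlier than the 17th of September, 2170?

−365 (one year) → Sep 17, 2169 (626 left).
−365 (one year) → Sep 17, 2168 (261 left).
−17 → Aug 31, 2168 (end of Aug, 31 days; 244 left).
−31 → Jul 31, 2168 (end of Jul, 31 days; 213 left).
−31 → Jun 30, 2168 (end of Jun, 30 days; 182 left).
−30 → May 31, 2168 (end of May, 31 days; 152 left).
−31 → Apr 30, 2168 (end of Apr, 30 days; 121 left).
−30 → Mar 31, 2168 (end of Mar, 31 days; 91 left).
−31 → Feb 29, 2168 (end of Feb, 29 days; 60 left).
−29 → Jan 31, 2168 (end of Jan, 31 days; 31 left).
−31 → Dec 31, 2167 (end of Dec, 31 days; 0 left).

December 31, 2167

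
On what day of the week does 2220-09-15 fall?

Doomsday rule: the anchor day for the 2200s is Friday. For year 20: 20÷12 = 1 r 8, and 8÷4 = 2, so 1+8+2 = 11.
Friday + 11 ≡ Tuesday — that's 2220's doomsday.
In September the doomsday date is Sep 5.
Sep 15 is 10 days after Sep 5; 10 mod 7 = 3, so Tuesday + 3 = Friday.

Friday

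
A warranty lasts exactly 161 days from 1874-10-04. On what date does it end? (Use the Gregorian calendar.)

Oct has 31 days: +28 → Nov 1, 1874 (133 left).
Nov has 30 days: +30 → Dec 1, 1874 (103 left).
Dec has 31 days: +31 → Jan 1, 1875 (72 left).
Jan has 31 days: +31 → Feb 1, 1875 (41 left).
Feb has 28 days: +28 → Mar 1, 1875 (13 left).
+13 → Mar 14, 1875.

March 14, 1875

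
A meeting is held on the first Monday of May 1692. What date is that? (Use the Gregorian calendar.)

May 1, 1692 is a Thursday.
The first Monday is therefore May 5 (4 days later).

May 5, 1692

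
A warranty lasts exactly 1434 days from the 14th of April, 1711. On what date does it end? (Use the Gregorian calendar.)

March 18, 1715

+366 (one year; includes Feb 29, 1712) → Apr 14, 1712 (1068 left).
+365 (one year) → Apr 14, 1713 (703 left).
+365 (one year) → Apr 14, 1714 (338 left).
Apr has 30 days: +17 → May 1, 1714 (321 left).
May has 31 days: +31 → Jun 1, 1714 (290 left).
Jun has 30 days: +30 → Jul 1, 1714 (260 left).
Jul has 31 days: +31 → Aug 1, 1714 (229 left).
Aug has 31 days: +31 → Sep 1, 1714 (198 left).
Sep has 30 days: +30 → Oct 1, 1714 (168 left).
Oct has 31 days: +31 → Nov 1, 1714 (137 left).
Nov has 30 days: +30 → Dec 1, 1714 (107 left).
Dec has 31 days: +31 → Jan 1, 1715 (76 left).
Jan has 31 days: +31 → Feb 1, 1715 (45 left).
Feb has 28 days: +28 → Mar 1, 1715 (17 left).
+17 → Mar 18, 1715.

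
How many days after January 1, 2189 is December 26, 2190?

724

Jan 1, 2189 → Jan 1, 2190: 365 days.
Jan 1, 2190 → Feb 1, 2190: 31 days (January has 31).
Feb 1, 2190 → Mar 1, 2190: 28 days (February has 28).
Mar 1, 2190 → Apr 1, 2190: 31 days (March has 31).
Apr 1, 2190 → May 1, 2190: 30 days (April has 30).
May 1, 2190 → Jun 1, 2190: 31 days (May has 31).
Jun 1, 2190 → Jul 1, 2190: 30 days (June has 30).
Jul 1, 2190 → Aug 1, 2190: 31 days (July has 31).
Aug 1, 2190 → Sep 1, 2190: 31 days (August has 31).
Sep 1, 2190 → Oct 1, 2190: 30 days (September has 30).
Oct 1, 2190 → Nov 1, 2190: 31 days (October has 31).
Nov 1, 2190 → Dec 1, 2190: 30 days (November has 30).
Dec 1, 2190 → Dec 26, 2190: 25 days.
Total: 724 days.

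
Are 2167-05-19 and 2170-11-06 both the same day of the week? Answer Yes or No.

Yes

From May 19, 2167 to Nov 6, 2170 is 1267 days.
1267 mod 7 = 0, so they are the same weekday.
(May 19, 2167 is a Tuesday; Nov 6, 2170 is a Tuesday.)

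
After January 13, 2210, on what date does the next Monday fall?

Jan 13, 2210 is a Saturday.
From Saturday to the next Monday is 2 days.
Jan 13, 2210 + 2 = Jan 15, 2210.

January 15, 2210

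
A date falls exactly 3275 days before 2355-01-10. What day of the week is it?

First find the weekday of Jan 10, 2355. Doomsday rule: the anchor day for the 2300s is Wednesday. For year 55: 55÷12 = 4 r 7, and 7÷4 = 1, so 4+7+1 = 12.
Wednesday + 12 ≡ Monday — that's 2355's doomsday.
In January the doomsday date is Jan 3 (2355 is not a leap year).
Jan 10 is 7 days after Jan 3; 7 mod 7 = 0, so Monday + 0 = Monday.
3275 mod 7 = 6, so 3275 days before a Monday is Monday − 6 = Tuesday.

Tuesday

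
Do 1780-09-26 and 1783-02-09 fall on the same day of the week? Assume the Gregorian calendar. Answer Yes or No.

No

From Sep 26, 1780 to Feb 9, 1783 is 866 days.
866 mod 7 = 5, so they are different weekdays.
(Sep 26, 1780 is a Tuesday; Feb 9, 1783 is a Sunday.)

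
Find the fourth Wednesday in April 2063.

April 25, 2063

April 1, 2063 is a Sunday.
The first Wednesday is therefore April 4 (3 days later).
The fourth Wednesday is 4 + 3×7 = April 25.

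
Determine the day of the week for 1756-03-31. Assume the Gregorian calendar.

Doomsday rule: the anchor day for the 1700s is Sunday. For year 56: 56÷12 = 4 r 8, and 8÷4 = 2, so 4+8+2 = 14.
Sunday + 14 ≡ Sunday — that's 1756's doomsday.
In March the doomsday date is Mar 14.
Mar 31 is 17 days after Mar 14; 17 mod 7 = 3, so Sunday + 3 = Wednesday.

Wednesday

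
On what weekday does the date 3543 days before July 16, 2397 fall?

First find the weekday of Jul 16, 2397. Doomsday rule: the anchor day for the 2300s is Wednesday. For year 97: 97÷12 = 8 r 1, and 1÷4 = 0, so 8+1+0 = 9.
Wednesday + 9 ≡ Friday — that's 2397's doomsday.
In July the doomsday date is Jul 11.
Jul 16 is 5 days after Jul 11; 5 mod 7 = 5, so Friday + 5 = Wednesday.
3543 mod 7 = 1, so 3543 days before a Wednesday is Wednesday − 1 = Tuesday.

Tuesday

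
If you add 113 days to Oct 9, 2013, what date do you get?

January 30, 2014

Oct has 31 days: +23 → Nov 1, 2013 (90 left).
Nov has 30 days: +30 → Dec 1, 2013 (60 left).
Dec has 31 days: +31 → Jan 1, 2014 (29 left).
+29 → Jan 30, 2014.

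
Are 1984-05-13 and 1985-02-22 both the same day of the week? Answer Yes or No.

From May 13, 1984 to Feb 22, 1985 is 285 days.
285 mod 7 = 5, so they are different weekdays.
(May 13, 1984 is a Sunday; Feb 22, 1985 is a Friday.)

No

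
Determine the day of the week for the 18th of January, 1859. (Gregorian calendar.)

Doomsday rule: the anchor day for the 1800s is Friday. For year 59: 59÷12 = 4 r 11, and 11÷4 = 2, so 4+11+2 = 17.
Friday + 17 ≡ Monday — that's 1859's doomsday.
In January the doomsday date is Jan 3 (1859 is not a leap year).
Jan 18 is 15 days after Jan 3; 15 mod 7 = 1, so Monday + 1 = Tuesday.

Tuesday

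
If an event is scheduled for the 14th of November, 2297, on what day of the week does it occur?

Doomsday rule: the anchor day for the 2200s is Friday. For year 97: 97÷12 = 8 r 1, and 1÷4 = 0, so 8+1+0 = 9.
Friday + 9 ≡ Sunday — that's 2297's doomsday.
In November the doomsday date is Nov 7.
Nov 14 is 7 days after Nov 7; 7 mod 7 = 0, so Sunday + 0 = Sunday.

Sunday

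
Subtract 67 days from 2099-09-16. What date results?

−16 → Aug 31, 2099 (end of Aug, 31 days; 51 left).
−31 → Jul 31, 2099 (end of Jul, 31 days; 20 left).
−20 → Jul 11, 2099.

July 11, 2099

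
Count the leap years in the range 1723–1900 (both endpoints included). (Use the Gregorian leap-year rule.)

43

Multiples of 4 in [1723,1900]: 45.
Of those, multiples of 100: 2 (not leap unless ÷400).
Multiples of 400: 0.
Leap years = 45 − 2 + 0 = 43.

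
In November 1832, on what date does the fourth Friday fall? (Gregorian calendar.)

November 1, 1832 is a Thursday.
The first Friday is therefore November 2 (1 days later).
The fourth Friday is 2 + 3×7 = November 23.

November 23, 1832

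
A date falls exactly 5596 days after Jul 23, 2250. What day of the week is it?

Friday

Jul 23, 2250 is a Tuesday.
5596 mod 7 = 3, so 5596 days after a Tuesday is Tuesday + 3 = Friday.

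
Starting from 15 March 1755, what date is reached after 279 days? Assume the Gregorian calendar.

Mar has 31 days: +17 → Apr 1, 1755 (262 left).
Apr has 30 days: +30 → May 1, 1755 (232 left).
May has 31 days: +31 → Jun 1, 1755 (201 left).
Jun has 30 days: +30 → Jul 1, 1755 (171 left).
Jul has 31 days: +31 → Aug 1, 1755 (140 left).
Aug has 31 days: +31 → Sep 1, 1755 (109 left).
Sep has 30 days: +30 → Oct 1, 1755 (79 left).
Oct has 31 days: +31 → Nov 1, 1755 (48 left).
Nov has 30 days: +30 → Dec 1, 1755 (18 left).
+18 → Dec 19, 1755.

December 19, 1755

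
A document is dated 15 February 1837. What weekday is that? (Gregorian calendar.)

Doomsday rule: the anchor day for the 1800s is Friday. For year 37: 37÷12 = 3 r 1, and 1÷4 = 0, so 3+1+0 = 4.
Friday + 4 ≡ Tuesday — that's 1837's doomsday.
In February the doomsday date is Feb 28 (1837 is not a leap year).
Feb 15 is 13 days before Feb 28; 13 mod 7 = 6, so Tuesday − 6 = Wednesday.

Wednesday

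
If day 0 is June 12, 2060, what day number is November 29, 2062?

900

Jun 12, 2060 → Jun 12, 2061: 365 days.
Jun 12, 2061 → Jun 12, 2062: 365 days.
Jun 12, 2062 → Jul 12, 2062: 30 days (June has 30).
Jul 12, 2062 → Aug 12, 2062: 31 days (July has 31).
Aug 12, 2062 → Sep 12, 2062: 31 days (August has 31).
Sep 12, 2062 → Oct 12, 2062: 30 days (September has 30).
Oct 12, 2062 → Nov 12, 2062: 31 days (October has 31).
Nov 12, 2062 → Nov 29, 2062: 17 days.
Total: 900 days.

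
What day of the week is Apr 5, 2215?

Wednesday

Doomsday rule: the anchor day for the 2200s is Friday. For year 15: 15÷12 = 1 r 3, and 3÷4 = 0, so 1+3+0 = 4.
Friday + 4 ≡ Tuesday — that's 2215's doomsday.
In April the doomsday date is Apr 4.
Apr 5 is 1 day after Apr 4; 1 mod 7 = 1, so Tuesday + 1 = Wednesday.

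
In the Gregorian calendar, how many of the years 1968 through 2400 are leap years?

106

Multiples of 4 in [1968,2400]: 109.
Of those, multiples of 100: 5 (not leap unless ÷400).
Multiples of 400: 2.
Leap years = 109 − 5 + 2 = 106.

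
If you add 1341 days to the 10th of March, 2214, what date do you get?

November 10, 2217

+365 (one year) → Mar 10, 2215 (976 left).
+366 (one year; includes Feb 29, 2216) → Mar 10, 2216 (610 left).
+365 (one year) → Mar 10, 2217 (245 left).
Mar has 31 days: +22 → Apr 1, 2217 (223 left).
Apr has 30 days: +30 → May 1, 2217 (193 left).
May has 31 days: +31 → Jun 1, 2217 (162 left).
Jun has 30 days: +30 → Jul 1, 2217 (132 left).
Jul has 31 days: +31 → Aug 1, 2217 (101 left).
Aug has 31 days: +31 → Sep 1, 2217 (70 left).
Sep has 30 days: +30 → Oct 1, 2217 (40 left).
Oct has 31 days: +31 → Nov 1, 2217 (9 left).
+9 → Nov 10, 2217.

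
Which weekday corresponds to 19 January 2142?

Friday

Doomsday rule: the anchor day for the 2100s is Sunday. For year 42: 42÷12 = 3 r 6, and 6÷4 = 1, so 3+6+1 = 10.
Sunday + 10 ≡ Wednesday — that's 2142's doomsday.
In January the doomsday date is Jan 3 (2142 is not a leap year).
Jan 19 is 16 days after Jan 3; 16 mod 7 = 2, so Wednesday + 2 = Friday.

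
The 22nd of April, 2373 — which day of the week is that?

Sunday

Doomsday rule: the anchor day for the 2300s is Wednesday. For year 73: 73÷12 = 6 r 1, and 1÷4 = 0, so 6+1+0 = 7.
Wednesday + 7 ≡ Wednesday — that's 2373's doomsday.
In April the doomsday date is Apr 4.
Apr 22 is 18 days after Apr 4; 18 mod 7 = 4, so Wednesday + 4 = Sunday.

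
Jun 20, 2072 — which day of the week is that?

Doomsday rule: the anchor day for the 2000s is Tuesday. For year 72: 72÷12 = 6 r 0, and 0÷4 = 0, so 6+0+0 = 6.
Tuesday + 6 ≡ Monday — that's 2072's doomsday.
In June the doomsday date is Jun 6.
Jun 20 is 14 days after Jun 6; 14 mod 7 = 0, so Monday + 0 = Monday.

Monday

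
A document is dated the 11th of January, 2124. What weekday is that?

Tuesday

Doomsday rule: the anchor day for the 2100s is Sunday. For year 24: 24÷12 = 2 r 0, and 0÷4 = 0, so 2+0+0 = 2.
Sunday + 2 ≡ Tuesday — that's 2124's doomsday.
In January the doomsday date is Jan 4 (2124 is a leap year (divisible by 4)).
Jan 11 is 7 days after Jan 4; 7 mod 7 = 0, so Tuesday + 0 = Tuesday.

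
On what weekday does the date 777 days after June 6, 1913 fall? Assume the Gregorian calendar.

Friday

First find the weekday of Jun 6, 1913. Doomsday rule: the anchor day for the 1900s is Wednesday. For year 13: 13÷12 = 1 r 1, and 1÷4 = 0, so 1+1+0 = 2.
Wednesday + 2 ≡ Friday — that's 1913's doomsday.
In June the doomsday date is Jun 6.
Jun 6 is the doomsday itself: Friday.
777 mod 7 = 0, so 777 days after a Friday is Friday + 0 = Friday.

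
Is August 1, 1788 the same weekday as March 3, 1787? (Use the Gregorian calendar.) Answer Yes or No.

From Mar 3, 1787 to Aug 1, 1788 is 517 days.
517 mod 7 = 6, so they are different weekdays.
(Mar 3, 1787 is a Saturday; Aug 1, 1788 is a Friday.)

No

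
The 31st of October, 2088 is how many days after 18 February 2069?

7195

Feb 18, 2069 → Feb 18, 2070: 365 days.
Feb 18, 2070 → Feb 18, 2071: 365 days.
Feb 18, 2071 → Feb 18, 2072: 365 days.
Feb 18, 2072 → Feb 18, 2073: 366 days (Feb 29, 2072 is in that span).
Feb 18, 2073 → Feb 18, 2074: 365 days.
Feb 18, 2074 → Feb 18, 2075: 365 days.
Feb 18, 2075 → Feb 18, 2076: 365 days.
Feb 18, 2076 → Feb 18, 2077: 366 days (Feb 29, 2076 is in that span).
Feb 18, 2077 → Feb 18, 2078: 365 days.
Feb 18, 2078 → Feb 18, 2079: 365 days.
Feb 18, 2079 → Feb 18, 2080: 365 days.
Feb 18, 2080 → Feb 18, 2081: 366 days (Feb 29, 2080 is in that span).
Feb 18, 2081 → Feb 18, 2082: 365 days.
Feb 18, 2082 → Feb 18, 2083: 365 days.
Feb 18, 2083 → Feb 18, 2084: 365 days.
Feb 18, 2084 → Feb 18, 2085: 366 days (Feb 29, 2084 is in that span).
Feb 18, 2085 → Feb 18, 2086: 365 days.
Feb 18, 2086 → Feb 18, 2087: 365 days.
Feb 18, 2087 → Feb 18, 2088: 365 days.
Feb 18, 2088 → Mar 18, 2088: 29 days (February has 29).
Mar 18, 2088 → Apr 18, 2088: 31 days (March has 31).
Apr 18, 2088 → May 18, 2088: 30 days (April has 30).
May 18, 2088 → Jun 18, 2088: 31 days (May has 31).
Jun 18, 2088 → Jul 18, 2088: 30 days (June has 30).
Jul 18, 2088 → Aug 18, 2088: 31 days (July has 31).
Aug 18, 2088 → Sep 18, 2088: 31 days (August has 31).
Sep 18, 2088 → Oct 18, 2088: 30 days (September has 30).
Oct 18, 2088 → Oct 31, 2088: 13 days.
Total: 7195 days.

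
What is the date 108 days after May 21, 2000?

September 6, 2000

May has 31 days: +11 → Jun 1, 2000 (97 left).
Jun has 30 days: +30 → Jul 1, 2000 (67 left).
Jul has 31 days: +31 → Aug 1, 2000 (36 left).
Aug has 31 days: +31 → Sep 1, 2000 (5 left).
+5 → Sep 6, 2000.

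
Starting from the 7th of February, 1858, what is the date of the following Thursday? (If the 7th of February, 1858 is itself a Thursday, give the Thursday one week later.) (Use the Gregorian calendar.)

February 11, 1858

Feb 7, 1858 is a Sunday.
From Sunday to the next Thursday is 4 days.
Feb 7, 1858 + 4 = Feb 11, 1858.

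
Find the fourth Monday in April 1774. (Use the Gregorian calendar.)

April 25, 1774

April 1, 1774 is a Friday.
The first Monday is therefore April 4 (3 days later).
The fourth Monday is 4 + 3×7 = April 25.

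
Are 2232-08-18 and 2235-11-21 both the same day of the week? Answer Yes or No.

Yes

From Aug 18, 2232 to Nov 21, 2235 is 1190 days.
1190 mod 7 = 0, so they are the same weekday.
(Aug 18, 2232 is a Saturday; Nov 21, 2235 is a Saturday.)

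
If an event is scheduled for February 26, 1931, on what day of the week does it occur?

Thursday

Doomsday rule: the anchor day for the 1900s is Wednesday. For year 31: 31÷12 = 2 r 7, and 7÷4 = 1, so 2+7+1 = 10.
Wednesday + 10 ≡ Saturday — that's 1931's doomsday.
In February the doomsday date is Feb 28 (1931 is not a leap year).
Feb 26 is 2 days before Feb 28; 2 mod 7 = 2, so Saturday − 2 = Thursday.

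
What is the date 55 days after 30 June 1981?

August 24, 1981

Jun has 30 days: +1 → Jul 1, 1981 (54 left).
Jul has 31 days: +31 → Aug 1, 1981 (23 left).
+23 → Aug 24, 1981.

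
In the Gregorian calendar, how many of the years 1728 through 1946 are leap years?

Multiples of 4 in [1728,1946]: 55.
Of those, multiples of 100: 2 (not leap unless ÷400).
Multiples of 400: 0.
Leap years = 55 − 2 + 0 = 53.

53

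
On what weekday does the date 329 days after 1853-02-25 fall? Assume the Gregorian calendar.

Friday

First find the weekday of Feb 25, 1853. Doomsday rule: the anchor day for the 1800s is Friday. For year 53: 53÷12 = 4 r 5, and 5÷4 = 1, so 4+5+1 = 10.
Friday + 10 ≡ Monday — that's 1853's doomsday.
In February the doomsday date is Feb 28 (1853 is not a leap year).
Feb 25 is 3 days before Feb 28; 3 mod 7 = 3, so Monday − 3 = Friday.
329 mod 7 = 0, so 329 days after a Friday is Friday + 0 = Friday.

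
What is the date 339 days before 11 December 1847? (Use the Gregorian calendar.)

January 6, 1847

−11 → Nov 30, 1847 (end of Nov, 30 days; 328 left).
−30 → Oct 31, 1847 (end of Oct, 31 days; 298 left).
−31 → Sep 30, 1847 (end of Sep, 30 days; 267 left).
−30 → Aug 31, 1847 (end of Aug, 31 days; 237 left).
−31 → Jul 31, 1847 (end of Jul, 31 days; 206 left).
−31 → Jun 30, 1847 (end of Jun, 30 days; 175 left).
−30 → May 31, 1847 (end of May, 31 days; 145 left).
−31 → Apr 30, 1847 (end of Apr, 30 days; 114 left).
−30 → Mar 31, 1847 (end of Mar, 31 days; 84 left).
−31 → Feb 28, 1847 (end of Feb, 28 days; 53 left).
−28 → Jan 31, 1847 (end of Jan, 31 days; 25 left).
−25 → Jan 6, 1847.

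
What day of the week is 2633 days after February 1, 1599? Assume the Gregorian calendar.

Tuesday

First find the weekday of Feb 1, 1599. Doomsday rule: the anchor day for the 1500s is Wednesday. For year 99: 99÷12 = 8 r 3, and 3÷4 = 0, so 8+3+0 = 11.
Wednesday + 11 ≡ Sunday — that's 1599's doomsday.
In February the doomsday date is Feb 28 (1599 is not a leap year).
Feb 1 is 27 days before Feb 28; 27 mod 7 = 6, so Sunday − 6 = Monday.
2633 mod 7 = 1, so 2633 days after a Monday is Monday + 1 = Tuesday.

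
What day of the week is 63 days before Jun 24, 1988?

Friday

Jun 24, 1988 is a Friday.
63 mod 7 = 0, so 63 days before a Friday is Friday − 0 = Friday.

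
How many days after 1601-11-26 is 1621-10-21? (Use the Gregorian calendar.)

Nov 26, 1601 → Nov 26, 1602: 365 days.
Nov 26, 1602 → Nov 26, 1603: 365 days.
Nov 26, 1603 → Nov 26, 1604: 366 days (Feb 29, 1604 is in that span).
Nov 26, 1604 → Nov 26, 1605: 365 days.
Nov 26, 1605 → Nov 26, 1606: 365 days.
Nov 26, 1606 → Nov 26, 1607: 365 days.
Nov 26, 1607 → Nov 26, 1608: 366 days (Feb 29, 1608 is in that span).
Nov 26, 1608 → Nov 26, 1609: 365 days.
Nov 26, 1609 → Nov 26, 1610: 365 days.
Nov 26, 1610 → Nov 26, 1611: 365 days.
Nov 26, 1611 → Nov 26, 1612: 366 days (Feb 29, 1612 is in that span).
Nov 26, 1612 → Nov 26, 1613: 365 days.
Nov 26, 1613 → Nov 26, 1614: 365 days.
Nov 26, 1614 → Nov 26, 1615: 365 days.
Nov 26, 1615 → Nov 26, 1616: 366 days (Feb 29, 1616 is in that span).
Nov 26, 1616 → Nov 26, 1617: 365 days.
Nov 26, 1617 → Nov 26, 1618: 365 days.
Nov 26, 1618 → Nov 26, 1619: 365 days.
Nov 26, 1619 → Nov 26, 1620: 366 days (Feb 29, 1620 is in that span).
Nov 26, 1620 → Dec 26, 1620: 30 days (November has 30).
Dec 26, 1620 → Jan 26, 1621: 31 days (December has 31).
Jan 26, 1621 → Feb 26, 1621: 31 days (January has 31).
Feb 26, 1621 → Mar 26, 1621: 28 days (February has 28).
Mar 26, 1621 → Apr 26, 1621: 31 days (March has 31).
Apr 26, 1621 → May 26, 1621: 30 days (April has 30).
May 26, 1621 → Jun 26, 1621: 31 days (May has 31).
Jun 26, 1621 → Jul 26, 1621: 30 days (June has 30).
Jul 26, 1621 → Aug 26, 1621: 31 days (July has 31).
Aug 26, 1621 → Sep 26, 1621: 31 days (August has 31).
Sep 26, 1621 → Oct 21, 1621: 25 days.
Total: 7269 days.

7269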